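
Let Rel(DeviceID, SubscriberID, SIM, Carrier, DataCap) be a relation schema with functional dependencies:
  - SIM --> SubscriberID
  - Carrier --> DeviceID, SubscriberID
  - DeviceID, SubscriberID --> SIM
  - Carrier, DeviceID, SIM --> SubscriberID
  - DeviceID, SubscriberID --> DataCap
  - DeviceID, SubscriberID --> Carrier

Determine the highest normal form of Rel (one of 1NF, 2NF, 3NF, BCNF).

Candidate keys: {Carrier}, {DeviceID, SIM}, {DeviceID, SubscriberID}. Prime attributes: {Carrier, DeviceID, SIM, SubscriberID}.
For SIM --> SubscriberID we have {SIM}⁺ = {SIM, SubscriberID}; {SIM} is not a superkey, so BCNF fails.
Its right-hand attributes {SubscriberID} are all prime, as are those of every other non-superkey FD — the relation is in 3NF.

3NF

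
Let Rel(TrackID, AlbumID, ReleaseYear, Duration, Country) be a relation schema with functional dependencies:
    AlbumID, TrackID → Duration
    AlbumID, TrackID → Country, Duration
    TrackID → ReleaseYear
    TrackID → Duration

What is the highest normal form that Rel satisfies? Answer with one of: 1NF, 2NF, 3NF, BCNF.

1NF

Candidate key: {AlbumID, TrackID}. Prime attributes: {AlbumID, TrackID}.
For TrackID → ReleaseYear we have {TrackID}⁺ = {Duration, ReleaseYear, TrackID}; {TrackID} is not a superkey, so BCNF fails.
TrackID → ReleaseYear determines the non-prime attribute {ReleaseYear} from a non-superkey — 3NF is violated.
{TrackID} is a proper subset of the key {AlbumID, TrackID}, and {TrackID}⁺ contains the non-prime attributes {Duration, ReleaseYear} — a partial dependency, so 2NF is violated.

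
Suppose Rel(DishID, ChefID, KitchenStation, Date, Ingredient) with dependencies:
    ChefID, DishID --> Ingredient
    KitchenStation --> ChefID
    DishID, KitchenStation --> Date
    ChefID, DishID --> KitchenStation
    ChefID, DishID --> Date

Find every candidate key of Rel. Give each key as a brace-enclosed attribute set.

Attributes never on any right-hand side: {DishID} — every candidate key must contain it.
{ChefID, DishID} is a candidate key since {ChefID, DishID}⁺ = {ChefID, Date, DishID, Ingredient, KitchenStation} covers every attribute.
{DishID, KitchenStation} is a candidate key since {DishID, KitchenStation}⁺ = {ChefID, Date, DishID, Ingredient, KitchenStation} covers every attribute.
No proper subset of any of these is a key, and no other minimal superkey exists.

{ChefID, DishID}, {DishID, KitchenStation}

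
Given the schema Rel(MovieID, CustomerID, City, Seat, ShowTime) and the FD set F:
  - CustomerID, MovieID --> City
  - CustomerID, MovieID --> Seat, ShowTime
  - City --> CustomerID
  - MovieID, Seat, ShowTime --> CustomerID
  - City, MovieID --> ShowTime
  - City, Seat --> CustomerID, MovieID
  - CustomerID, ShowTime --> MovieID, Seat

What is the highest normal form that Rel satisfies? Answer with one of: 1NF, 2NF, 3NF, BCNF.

Candidate keys: {City, MovieID}, {City, Seat}, {City, ShowTime}, {CustomerID, MovieID}, {CustomerID, ShowTime}, {MovieID, Seat, ShowTime}. Prime attributes: {City, CustomerID, MovieID, Seat, ShowTime}.
City --> CustomerID: {City}⁺ = {City, CustomerID}, which is not all of the attributes, so the left side is not a superkey — BCNF is violated.
Since {CustomerID} ⊆ prime attributes and every other non-superkey FD also has a prime right side, the schema is in 3NF.

3NF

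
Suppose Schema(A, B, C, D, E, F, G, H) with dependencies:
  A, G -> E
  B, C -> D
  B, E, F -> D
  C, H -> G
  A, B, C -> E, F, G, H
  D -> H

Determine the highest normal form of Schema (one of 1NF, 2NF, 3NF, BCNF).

Candidate key: {A, B, C}. Prime attributes: {A, B, C}.
For A, G -> E we have {A, G}⁺ = {A, E, G}; {A, G} is not a superkey, so BCNF fails.
A, G -> E has non-prime {E} on the right and a non-superkey on the left, so 3NF fails.
The proper key subset {B, C} of {A, B, C} determines non-prime {D, G, H}, so the relation is not even in 2NF.

1NF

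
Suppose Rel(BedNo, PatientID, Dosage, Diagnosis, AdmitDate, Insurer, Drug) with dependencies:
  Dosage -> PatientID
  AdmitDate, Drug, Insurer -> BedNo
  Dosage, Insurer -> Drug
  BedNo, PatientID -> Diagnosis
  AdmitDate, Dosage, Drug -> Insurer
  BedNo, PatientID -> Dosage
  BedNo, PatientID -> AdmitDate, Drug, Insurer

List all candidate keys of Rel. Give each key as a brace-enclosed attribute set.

{AdmitDate, Dosage, Drug}, {AdmitDate, Dosage, Insurer}, {AdmitDate, Drug, Insurer, PatientID}, {BedNo, Dosage}, {BedNo, PatientID}

{BedNo, Dosage}⁺ = {AdmitDate, BedNo, Diagnosis, Dosage, Drug, Insurer, PatientID}, which is every attribute, so {BedNo, Dosage} is a candidate key.
{BedNo, PatientID}⁺ = {AdmitDate, BedNo, Diagnosis, Dosage, Drug, Insurer, PatientID}, which is every attribute, so {BedNo, PatientID} is a candidate key.
{AdmitDate, Dosage, Drug}⁺ = {AdmitDate, BedNo, Diagnosis, Dosage, Drug, Insurer, PatientID}, which is every attribute, so {AdmitDate, Dosage, Drug} is a candidate key.
{AdmitDate, Dosage, Insurer}⁺ = {AdmitDate, BedNo, Diagnosis, Dosage, Drug, Insurer, PatientID}, which is every attribute, so {AdmitDate, Dosage, Insurer} is a candidate key.
{AdmitDate, Drug, Insurer, PatientID}⁺ = {AdmitDate, BedNo, Diagnosis, Dosage, Drug, Insurer, PatientID}, which is every attribute, so {AdmitDate, Drug, Insurer, PatientID} is a candidate key.
No proper subset of any of these is a key, and no other minimal superkey exists.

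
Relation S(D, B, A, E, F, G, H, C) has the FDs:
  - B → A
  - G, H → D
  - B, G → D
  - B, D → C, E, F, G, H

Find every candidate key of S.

Attributes never on any right-hand side: {B} — every candidate key must contain it.
{B, D}⁺ = {A, B, C, D, E, F, G, H} — all of the relation — so {B, D} is a candidate key.
{B, G}⁺ = {A, B, C, D, E, F, G, H} — all of the relation — so {B, G} is a candidate key.
No proper subset of any of these is a key, and no other minimal superkey exists.

{B, D}, {B, G}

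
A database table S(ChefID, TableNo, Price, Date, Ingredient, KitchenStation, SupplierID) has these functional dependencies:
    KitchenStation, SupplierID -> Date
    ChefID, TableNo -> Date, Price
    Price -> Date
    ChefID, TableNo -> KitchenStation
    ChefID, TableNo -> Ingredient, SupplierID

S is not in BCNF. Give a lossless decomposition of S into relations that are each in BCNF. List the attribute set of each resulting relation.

{ChefID, Ingredient, KitchenStation, Price, SupplierID, TableNo}; {Date, KitchenStation, SupplierID}

Candidate key of the original relation: {ChefID, TableNo}.
In {ChefID, Date, Ingredient, KitchenStation, Price, SupplierID, TableNo}, {KitchenStation, SupplierID} is not a superkey ({KitchenStation, SupplierID}⁺ restricted to this set is {Date, KitchenStation, SupplierID}), so split on KitchenStation, SupplierID -> Date into {Date, KitchenStation, SupplierID} and {ChefID, Ingredient, KitchenStation, Price, SupplierID, TableNo}.
{Date, KitchenStation, SupplierID} has no BCNF violation.
{ChefID, Ingredient, KitchenStation, Price, SupplierID, TableNo} has no BCNF violation.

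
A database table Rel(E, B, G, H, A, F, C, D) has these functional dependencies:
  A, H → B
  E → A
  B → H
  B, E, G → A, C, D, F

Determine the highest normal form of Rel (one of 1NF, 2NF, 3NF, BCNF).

1NF

Candidate keys: {B, E, G}, {E, G, H}. Prime attributes: {B, E, G, H}.
A, H → B breaks BCNF: {A, H}⁺ = {A, B, H}, so {A, H} is not a superkey.
Because {A} is non-prime and the left side of E → A is not a superkey, the relation is not in 3NF.
{E} is a proper subset of the key {B, E, G}, and {E}⁺ contains the non-prime attribute {A} — a partial dependency, so 2NF is violated.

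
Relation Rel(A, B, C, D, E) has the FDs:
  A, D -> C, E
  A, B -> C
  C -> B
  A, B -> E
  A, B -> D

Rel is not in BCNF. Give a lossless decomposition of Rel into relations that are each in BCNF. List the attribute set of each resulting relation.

Candidate keys of the original relation: {A, B}, {A, C}, {A, D}.
Within {A, B, C, D, E}: {C}⁺ ∩ {A, B, C, D, E} = {B, C}, not the whole set, so C -> B violates BCNF; decompose into {B, C} and {A, C, D, E}.
{B, C} is in BCNF.
{A, C, D, E} is in BCNF.

{A, C, D, E}; {B, C}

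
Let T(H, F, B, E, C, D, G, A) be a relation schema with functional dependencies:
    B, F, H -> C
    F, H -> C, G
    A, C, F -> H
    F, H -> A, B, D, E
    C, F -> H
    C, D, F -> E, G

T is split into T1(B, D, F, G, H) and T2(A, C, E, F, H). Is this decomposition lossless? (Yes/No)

The shared attributes are {F, H} and {F, H}⁺ = {A, B, C, D, E, F, G, H}.
T1 is contained in that closure, so T1 ∩ T2 -> T1 holds and the join is lossless.

Yes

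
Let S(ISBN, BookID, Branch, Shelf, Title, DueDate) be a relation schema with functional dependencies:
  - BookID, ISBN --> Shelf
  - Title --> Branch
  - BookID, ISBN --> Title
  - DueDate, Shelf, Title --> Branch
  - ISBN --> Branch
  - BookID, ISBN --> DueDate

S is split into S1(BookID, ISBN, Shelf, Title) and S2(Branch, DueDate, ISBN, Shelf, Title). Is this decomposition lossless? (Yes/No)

No

Common attributes: {ISBN, Shelf, Title}; their closure is {Branch, ISBN, Shelf, Title}.
Neither S1 nor S2 is contained in that closure, so the decomposition is lossy.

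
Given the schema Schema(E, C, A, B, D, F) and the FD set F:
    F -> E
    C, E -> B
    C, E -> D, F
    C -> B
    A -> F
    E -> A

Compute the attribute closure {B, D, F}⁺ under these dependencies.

{A, B, D, E, F}

Start with {B, D, F}.
F -> E applies; add {E} → now {B, D, E, F}.
E -> A applies; add {A} → now {A, B, D, E, F}.
No further FD applies.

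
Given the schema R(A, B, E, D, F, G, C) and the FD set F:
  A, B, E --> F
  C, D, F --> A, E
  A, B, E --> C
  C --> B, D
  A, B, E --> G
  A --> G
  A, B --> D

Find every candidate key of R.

{A, B, E}, {A, C, E}, {C, F}

{C, F} is a candidate key since {C, F}⁺ = {A, B, C, D, E, F, G} covers every attribute.
{A, B, E} is a candidate key since {A, B, E}⁺ = {A, B, C, D, E, F, G} covers every attribute.
{A, C, E} is a candidate key since {A, C, E}⁺ = {A, B, C, D, E, F, G} covers every attribute.
These are minimal and exhaustive — every other superkey contains one of them.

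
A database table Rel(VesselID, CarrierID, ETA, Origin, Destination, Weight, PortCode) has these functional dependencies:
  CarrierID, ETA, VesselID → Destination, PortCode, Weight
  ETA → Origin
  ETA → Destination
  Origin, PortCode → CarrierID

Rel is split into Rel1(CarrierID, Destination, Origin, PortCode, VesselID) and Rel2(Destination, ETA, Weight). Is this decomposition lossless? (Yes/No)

No

The shared attributes are {Destination} and {Destination}⁺ = {Destination}.
The closure covers neither Rel1 nor Rel2 entirely; the join is not lossless.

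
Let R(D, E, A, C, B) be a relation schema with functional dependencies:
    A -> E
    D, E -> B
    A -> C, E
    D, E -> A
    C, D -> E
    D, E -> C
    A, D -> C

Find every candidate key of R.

{A, D}, {C, D}, {D, E}

{D} never appears on the right of any FD, so every key must include it.
{A, D}⁺ = {A, B, C, D, E}, which is every attribute, so {A, D} is a candidate key.
{C, D}⁺ = {A, B, C, D, E}, which is every attribute, so {C, D} is a candidate key.
{D, E}⁺ = {A, B, C, D, E}, which is every attribute, so {D, E} is a candidate key.
These are minimal and exhaustive — every other superkey contains one of them.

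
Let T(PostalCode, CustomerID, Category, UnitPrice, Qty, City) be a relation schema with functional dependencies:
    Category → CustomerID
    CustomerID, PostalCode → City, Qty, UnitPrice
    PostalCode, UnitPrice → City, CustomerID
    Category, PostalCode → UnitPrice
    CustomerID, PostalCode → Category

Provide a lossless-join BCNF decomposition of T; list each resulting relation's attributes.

Candidate keys of the original relation: {Category, PostalCode}, {CustomerID, PostalCode}, {PostalCode, UnitPrice}.
Within {Category, City, CustomerID, PostalCode, Qty, UnitPrice}: {Category}⁺ ∩ {Category, City, CustomerID, PostalCode, Qty, UnitPrice} = {Category, CustomerID}, not the whole set, so Category → CustomerID violates BCNF; decompose into {Category, CustomerID} and {Category, City, PostalCode, Qty, UnitPrice}.
{Category, CustomerID}: every determinant is a superkey — BCNF.
{Category, City, PostalCode, Qty, UnitPrice}: every determinant is a superkey — BCNF.

{Category, City, PostalCode, Qty, UnitPrice}; {Category, CustomerID}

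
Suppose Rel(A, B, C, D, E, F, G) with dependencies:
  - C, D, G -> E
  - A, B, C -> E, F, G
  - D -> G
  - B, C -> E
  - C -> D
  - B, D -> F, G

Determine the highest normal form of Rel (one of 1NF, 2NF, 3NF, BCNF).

Candidate key: {A, B, C}. Prime attributes: {A, B, C}.
C, D, G -> E breaks BCNF: {C, D, G}⁺ = {C, D, E, G}, so {C, D, G} is not a superkey.
Because {E} is non-prime and the left side of C, D, G -> E is not a superkey, the relation is not in 3NF.
The proper key subset {C} of {A, B, C} determines non-prime {D, E, G}, so the relation is not even in 2NF.

1NF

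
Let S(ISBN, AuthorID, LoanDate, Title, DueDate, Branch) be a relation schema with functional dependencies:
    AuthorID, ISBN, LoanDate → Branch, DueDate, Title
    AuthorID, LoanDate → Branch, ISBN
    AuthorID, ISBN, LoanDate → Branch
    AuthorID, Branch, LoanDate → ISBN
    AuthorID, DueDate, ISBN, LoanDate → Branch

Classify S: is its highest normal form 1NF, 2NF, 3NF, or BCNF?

BCNF

Candidate key: {AuthorID, LoanDate}. Prime attributes: {AuthorID, LoanDate}.
The left-hand side of every FD is a superkey, so BCNF is satisfied.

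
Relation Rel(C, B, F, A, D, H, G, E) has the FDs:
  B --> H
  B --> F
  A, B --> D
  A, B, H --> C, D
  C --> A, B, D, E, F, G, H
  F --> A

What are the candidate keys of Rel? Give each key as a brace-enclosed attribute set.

{B}, {C}

{B}⁺ = {A, B, C, D, E, F, G, H} — all of the relation — so {B} is a candidate key.
{C}⁺ = {A, B, C, D, E, F, G, H} — all of the relation — so {C} is a candidate key.
These are minimal and exhaustive — every other superkey contains one of them.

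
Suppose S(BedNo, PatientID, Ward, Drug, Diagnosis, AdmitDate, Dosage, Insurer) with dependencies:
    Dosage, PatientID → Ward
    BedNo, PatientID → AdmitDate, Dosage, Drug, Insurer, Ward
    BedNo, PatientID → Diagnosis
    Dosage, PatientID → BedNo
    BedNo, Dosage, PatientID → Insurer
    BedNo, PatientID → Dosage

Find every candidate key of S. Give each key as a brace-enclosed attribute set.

Attributes never on any right-hand side: {PatientID} — every candidate key must contain it.
{BedNo, PatientID}⁺ = {AdmitDate, BedNo, Diagnosis, Dosage, Drug, Insurer, PatientID, Ward}, which is every attribute, so {BedNo, PatientID} is a candidate key.
{Dosage, PatientID}⁺ = {AdmitDate, BedNo, Diagnosis, Dosage, Drug, Insurer, PatientID, Ward}, which is every attribute, so {Dosage, PatientID} is a candidate key.
No proper subset of any of these is a key, and no other minimal superkey exists.

{BedNo, PatientID}, {Dosage, PatientID}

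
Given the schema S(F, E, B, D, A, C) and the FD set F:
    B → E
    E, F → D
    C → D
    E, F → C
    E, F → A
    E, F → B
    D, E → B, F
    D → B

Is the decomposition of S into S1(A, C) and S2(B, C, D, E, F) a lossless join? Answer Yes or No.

The shared attributes are {C} and {C}⁺ = {A, B, C, D, E, F}.
Since S1 ⊆ {A, B, C, D, E, F}, the intersection is a superkey of S1; the decomposition is lossless.

Yes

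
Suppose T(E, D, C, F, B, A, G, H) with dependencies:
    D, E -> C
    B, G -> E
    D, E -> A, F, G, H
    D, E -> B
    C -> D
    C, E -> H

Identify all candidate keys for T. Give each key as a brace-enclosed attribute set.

{B, C, G}, {B, D, G}, {C, E}, {D, E}

{C, E}⁺ = {A, B, C, D, E, F, G, H} — all of the relation — so {C, E} is a candidate key.
{D, E}⁺ = {A, B, C, D, E, F, G, H} — all of the relation — so {D, E} is a candidate key.
{B, C, G}⁺ = {A, B, C, D, E, F, G, H} — all of the relation — so {B, C, G} is a candidate key.
{B, D, G}⁺ = {A, B, C, D, E, F, G, H} — all of the relation — so {B, D, G} is a candidate key.
No proper subset of any of these is a key, and no other minimal superkey exists.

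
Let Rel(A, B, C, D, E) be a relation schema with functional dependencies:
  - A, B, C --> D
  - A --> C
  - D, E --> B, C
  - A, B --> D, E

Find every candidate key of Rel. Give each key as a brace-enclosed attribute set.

{A, B}, {A, D, E}

Attributes never on any right-hand side: {A} — every candidate key must contain it.
{A, B}⁺ = {A, B, C, D, E}, which is every attribute, so {A, B} is a candidate key.
{A, D, E}⁺ = {A, B, C, D, E}, which is every attribute, so {A, D, E} is a candidate key.
Any other superkey properly contains one of these, so there are no further candidate keys.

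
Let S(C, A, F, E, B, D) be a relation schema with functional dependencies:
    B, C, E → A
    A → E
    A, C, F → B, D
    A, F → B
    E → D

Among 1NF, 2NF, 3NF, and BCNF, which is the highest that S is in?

Candidate keys: {A, C, F}, {B, C, E, F}. Prime attributes: {A, B, C, E, F}.
B, C, E → A: {B, C, E}⁺ = {A, B, C, D, E}, which is not all of the attributes, so the left side is not a superkey — BCNF is violated.
E → D has non-prime {D} on the right and a non-superkey on the left, so 3NF fails.
The proper key subset {A} of {A, C, F} determines non-prime {D}, so the relation is not even in 2NF.

1NF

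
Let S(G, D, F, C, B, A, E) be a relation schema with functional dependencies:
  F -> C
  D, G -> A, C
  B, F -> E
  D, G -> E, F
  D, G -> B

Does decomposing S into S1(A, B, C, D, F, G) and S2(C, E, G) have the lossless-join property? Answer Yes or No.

No

Common attributes: {C, G}; their closure is {C, G}.
Neither S1 nor S2 is contained in that closure, so the decomposition is lossy.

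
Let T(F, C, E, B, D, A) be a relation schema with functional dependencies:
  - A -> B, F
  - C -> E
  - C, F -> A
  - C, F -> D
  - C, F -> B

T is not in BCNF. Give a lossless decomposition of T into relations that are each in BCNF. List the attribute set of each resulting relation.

{A, B, F}; {A, C, D}; {C, E}

Candidate keys of the original relation: {A, C}, {C, F}.
{A, B, C, D, E, F}: {A} determines {A, B, F} here but is not a superkey — split on A -> B, F, giving {A, B, F} and {A, C, D, E}.
{A, B, F} is in BCNF.
{A, C, D, E}: {C} determines {C, E} here but is not a superkey — split on C -> E, giving {C, E} and {A, C, D}.
{C, E} is in BCNF.
{A, C, D} is in BCNF.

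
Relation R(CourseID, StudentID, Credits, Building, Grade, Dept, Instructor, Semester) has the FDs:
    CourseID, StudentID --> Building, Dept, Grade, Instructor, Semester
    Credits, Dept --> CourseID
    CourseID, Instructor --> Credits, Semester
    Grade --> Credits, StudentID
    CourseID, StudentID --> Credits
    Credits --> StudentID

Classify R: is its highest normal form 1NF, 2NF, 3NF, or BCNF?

3NF

Candidate keys: {CourseID, Credits}, {CourseID, Grade}, {CourseID, Instructor}, {CourseID, StudentID}, {Credits, Dept}, {Dept, Grade}. Prime attributes: {CourseID, Credits, Dept, Grade, Instructor, StudentID}.
Grade --> Credits, StudentID: {Grade}⁺ = {Credits, Grade, StudentID}, which is not all of the attributes, so the left side is not a superkey — BCNF is violated.
Its right-hand attributes {Credits, StudentID} are all prime, as are those of every other non-superkey FD — the relation is in 3NF.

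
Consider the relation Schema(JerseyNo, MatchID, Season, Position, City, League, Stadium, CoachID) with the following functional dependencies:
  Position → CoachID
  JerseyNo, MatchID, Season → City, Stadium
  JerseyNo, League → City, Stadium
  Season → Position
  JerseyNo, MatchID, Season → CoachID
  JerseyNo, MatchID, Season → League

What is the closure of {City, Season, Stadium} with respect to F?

{City, CoachID, Position, Season, Stadium}

Start with {City, Season, Stadium}.
Season → Position applies; add {Position} → now {City, Position, Season, Stadium}.
Position → CoachID applies; add {CoachID} → now {City, CoachID, Position, Season, Stadium}.
No further FD applies.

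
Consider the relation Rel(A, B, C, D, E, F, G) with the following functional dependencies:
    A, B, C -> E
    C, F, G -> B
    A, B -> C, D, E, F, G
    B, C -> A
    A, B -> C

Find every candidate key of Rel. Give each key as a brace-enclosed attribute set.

Closure of {A, B} is {A, B, C, D, E, F, G}, the whole schema; {A, B} is a candidate key.
Closure of {B, C} is {A, B, C, D, E, F, G}, the whole schema; {B, C} is a candidate key.
Closure of {C, F, G} is {A, B, C, D, E, F, G}, the whole schema; {C, F, G} is a candidate key.
These are minimal and exhaustive — every other superkey contains one of them.

{A, B}, {B, C}, {C, F, G}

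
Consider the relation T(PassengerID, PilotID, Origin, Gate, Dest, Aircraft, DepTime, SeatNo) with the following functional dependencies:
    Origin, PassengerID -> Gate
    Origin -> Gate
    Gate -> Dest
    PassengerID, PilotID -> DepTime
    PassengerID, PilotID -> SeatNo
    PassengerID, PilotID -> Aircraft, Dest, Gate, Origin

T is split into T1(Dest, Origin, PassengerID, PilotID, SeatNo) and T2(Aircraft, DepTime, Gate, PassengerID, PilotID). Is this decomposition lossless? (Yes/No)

The shared attributes are {PassengerID, PilotID} and {PassengerID, PilotID}⁺ = {Aircraft, DepTime, Dest, Gate, Origin, PassengerID, PilotID, SeatNo}.
T1 is contained in that closure, so T1 ∩ T2 -> T1 holds and the join is lossless.

Yes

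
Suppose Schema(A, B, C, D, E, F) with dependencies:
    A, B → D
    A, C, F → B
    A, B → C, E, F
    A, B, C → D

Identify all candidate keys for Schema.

{A, B}, {A, C, F}

Attributes never on any right-hand side: {A} — every candidate key must contain it.
{A, B}⁺ = {A, B, C, D, E, F}, which is every attribute, so {A, B} is a candidate key.
{A, C, F}⁺ = {A, B, C, D, E, F}, which is every attribute, so {A, C, F} is a candidate key.
No proper subset of any of these is a key, and no other minimal superkey exists.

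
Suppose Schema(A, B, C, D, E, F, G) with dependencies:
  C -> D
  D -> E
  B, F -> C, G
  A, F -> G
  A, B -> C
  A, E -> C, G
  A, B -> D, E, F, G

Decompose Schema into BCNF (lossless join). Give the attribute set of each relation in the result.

Candidate key of the original relation: {A, B}.
Within {A, B, C, D, E, F, G}: {C}⁺ ∩ {A, B, C, D, E, F, G} = {C, D, E}, not the whole set, so C -> D, E violates BCNF; decompose into {C, D, E} and {A, B, C, F, G}.
Within {C, D, E}: {D}⁺ ∩ {C, D, E} = {D, E}, not the whole set, so D -> E violates BCNF; decompose into {D, E} and {C, D}.
{D, E}: every determinant is a superkey — BCNF.
{C, D}: every determinant is a superkey — BCNF.
Within {A, B, C, F, G}: {B, F}⁺ ∩ {A, B, C, F, G} = {B, C, F, G}, not the whole set, so B, F -> C, G violates BCNF; decompose into {B, C, F, G} and {A, B, F}.
{B, C, F, G}: every determinant is a superkey — BCNF.
{A, B, F}: every determinant is a superkey — BCNF.

{A, B, F}; {B, C, F, G}; {C, D}; {D, E}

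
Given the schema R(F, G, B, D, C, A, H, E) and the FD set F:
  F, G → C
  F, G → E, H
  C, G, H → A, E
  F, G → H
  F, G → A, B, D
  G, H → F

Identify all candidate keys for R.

{F, G}, {G, H}

Attributes never on any right-hand side: {G} — every candidate key must contain it.
{F, G}⁺ = {A, B, C, D, E, F, G, H} — all of the relation — so {F, G} is a candidate key.
{G, H}⁺ = {A, B, C, D, E, F, G, H} — all of the relation — so {G, H} is a candidate key.
These are minimal and exhaustive — every other superkey contains one of them.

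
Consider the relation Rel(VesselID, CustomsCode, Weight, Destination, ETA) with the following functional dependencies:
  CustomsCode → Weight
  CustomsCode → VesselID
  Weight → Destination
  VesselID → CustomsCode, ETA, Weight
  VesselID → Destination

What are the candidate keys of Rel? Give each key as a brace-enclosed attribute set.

{CustomsCode} is a candidate key since {CustomsCode}⁺ = {CustomsCode, Destination, ETA, VesselID, Weight} covers every attribute.
{VesselID} is a candidate key since {VesselID}⁺ = {CustomsCode, Destination, ETA, VesselID, Weight} covers every attribute.
No proper subset of any of these is a key, and no other minimal superkey exists.

{CustomsCode}, {VesselID}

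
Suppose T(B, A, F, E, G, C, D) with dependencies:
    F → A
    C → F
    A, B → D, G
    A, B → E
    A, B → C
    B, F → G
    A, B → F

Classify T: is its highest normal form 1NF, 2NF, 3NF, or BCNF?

Candidate keys: {A, B}, {B, C}, {B, F}. Prime attributes: {A, B, C, F}.
F → A: {F}⁺ = {A, F}, which is not all of the attributes, so the left side is not a superkey — BCNF is violated.
But every attribute on its right side ({A}) is prime, and the same holds for every other non-superkey FD, so 3NF still holds.

3NF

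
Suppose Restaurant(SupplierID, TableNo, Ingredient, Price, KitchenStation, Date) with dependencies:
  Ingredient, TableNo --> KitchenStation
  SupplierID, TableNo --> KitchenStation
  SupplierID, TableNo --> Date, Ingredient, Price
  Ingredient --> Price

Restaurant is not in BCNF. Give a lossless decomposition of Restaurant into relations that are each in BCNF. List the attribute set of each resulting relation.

{Date, Ingredient, SupplierID, TableNo}; {Ingredient, KitchenStation, TableNo}; {Ingredient, Price}

Candidate key of the original relation: {SupplierID, TableNo}.
{Date, Ingredient, KitchenStation, Price, SupplierID, TableNo}: {Ingredient, TableNo} determines {Ingredient, KitchenStation, Price, TableNo} here but is not a superkey — split on Ingredient, TableNo --> KitchenStation, Price, giving {Ingredient, KitchenStation, Price, TableNo} and {Date, Ingredient, SupplierID, TableNo}.
{Ingredient, KitchenStation, Price, TableNo}: {Ingredient} determines {Ingredient, Price} here but is not a superkey — split on Ingredient --> Price, giving {Ingredient, Price} and {Ingredient, KitchenStation, TableNo}.
{Ingredient, Price} is in BCNF.
{Ingredient, KitchenStation, TableNo} is in BCNF.
{Date, Ingredient, SupplierID, TableNo} is in BCNF.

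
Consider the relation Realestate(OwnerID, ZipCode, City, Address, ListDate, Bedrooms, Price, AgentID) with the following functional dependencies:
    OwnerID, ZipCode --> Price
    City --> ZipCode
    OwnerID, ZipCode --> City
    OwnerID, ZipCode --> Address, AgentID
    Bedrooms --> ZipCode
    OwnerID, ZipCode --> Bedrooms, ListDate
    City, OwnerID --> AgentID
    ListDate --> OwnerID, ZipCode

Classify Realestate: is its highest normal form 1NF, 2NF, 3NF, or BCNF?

3NF

Candidate keys: {Bedrooms, OwnerID}, {City, OwnerID}, {ListDate}, {OwnerID, ZipCode}. Prime attributes: {Bedrooms, City, ListDate, OwnerID, ZipCode}.
City --> ZipCode breaks BCNF: {City}⁺ = {City, ZipCode}, so {City} is not a superkey.
Since {ZipCode} ⊆ prime attributes and every other non-superkey FD also has a prime right side, the schema is in 3NF.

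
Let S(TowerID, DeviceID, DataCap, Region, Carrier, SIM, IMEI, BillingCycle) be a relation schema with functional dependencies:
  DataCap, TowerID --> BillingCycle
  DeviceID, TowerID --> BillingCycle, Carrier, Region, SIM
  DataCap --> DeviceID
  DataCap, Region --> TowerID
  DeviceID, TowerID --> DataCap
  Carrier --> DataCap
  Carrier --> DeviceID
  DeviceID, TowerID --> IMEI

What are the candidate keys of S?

{Carrier, Region}, {Carrier, TowerID}, {DataCap, Region}, {DataCap, TowerID}, {DeviceID, TowerID}

Closure of {Carrier, Region} is {BillingCycle, Carrier, DataCap, DeviceID, IMEI, Region, SIM, TowerID}, the whole schema; {Carrier, Region} is a candidate key.
Closure of {Carrier, TowerID} is {BillingCycle, Carrier, DataCap, DeviceID, IMEI, Region, SIM, TowerID}, the whole schema; {Carrier, TowerID} is a candidate key.
Closure of {DataCap, Region} is {BillingCycle, Carrier, DataCap, DeviceID, IMEI, Region, SIM, TowerID}, the whole schema; {DataCap, Region} is a candidate key.
Closure of {DataCap, TowerID} is {BillingCycle, Carrier, DataCap, DeviceID, IMEI, Region, SIM, TowerID}, the whole schema; {DataCap, TowerID} is a candidate key.
Closure of {DeviceID, TowerID} is {BillingCycle, Carrier, DataCap, DeviceID, IMEI, Region, SIM, TowerID}, the whole schema; {DeviceID, TowerID} is a candidate key.
These are minimal and exhaustive — every other superkey contains one of them.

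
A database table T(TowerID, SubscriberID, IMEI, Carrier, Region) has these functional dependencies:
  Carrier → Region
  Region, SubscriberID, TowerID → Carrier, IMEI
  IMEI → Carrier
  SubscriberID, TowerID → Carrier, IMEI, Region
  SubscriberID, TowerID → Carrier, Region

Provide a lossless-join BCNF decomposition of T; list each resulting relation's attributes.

Candidate key of the original relation: {SubscriberID, TowerID}.
In {Carrier, IMEI, Region, SubscriberID, TowerID}, {Carrier} is not a superkey ({Carrier}⁺ restricted to this set is {Carrier, Region}), so split on Carrier → Region into {Carrier, Region} and {Carrier, IMEI, SubscriberID, TowerID}.
{Carrier, Region} is in BCNF.
In {Carrier, IMEI, SubscriberID, TowerID}, {IMEI} is not a superkey ({IMEI}⁺ restricted to this set is {Carrier, IMEI}), so split on IMEI → Carrier into {Carrier, IMEI} and {IMEI, SubscriberID, TowerID}.
{Carrier, IMEI} is in BCNF.
{IMEI, SubscriberID, TowerID} is in BCNF.

{Carrier, IMEI}; {Carrier, Region}; {IMEI, SubscriberID, TowerID}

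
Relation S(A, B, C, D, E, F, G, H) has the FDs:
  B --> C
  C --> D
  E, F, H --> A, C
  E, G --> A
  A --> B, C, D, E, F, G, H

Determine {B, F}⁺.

Start with {B, F}.
B --> C applies; add {C} → now {B, C, F}.
C --> D applies; add {D} → now {B, C, D, F}.
No further FD applies.

{B, C, D, F}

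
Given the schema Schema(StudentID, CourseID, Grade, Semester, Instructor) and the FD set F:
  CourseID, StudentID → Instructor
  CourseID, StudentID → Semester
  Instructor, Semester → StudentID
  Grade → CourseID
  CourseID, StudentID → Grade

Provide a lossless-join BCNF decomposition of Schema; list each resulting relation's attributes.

Candidate keys of the original relation: {CourseID, Instructor, Semester}, {CourseID, StudentID}, {Grade, Instructor, Semester}, {Grade, StudentID}.
Within {CourseID, Grade, Instructor, Semester, StudentID}: {Instructor, Semester}⁺ ∩ {CourseID, Grade, Instructor, Semester, StudentID} = {Instructor, Semester, StudentID}, not the whole set, so Instructor, Semester → StudentID violates BCNF; decompose into {Instructor, Semester, StudentID} and {CourseID, Grade, Instructor, Semester}.
{Instructor, Semester, StudentID} has no BCNF violation.
Within {CourseID, Grade, Instructor, Semester}: {Grade}⁺ ∩ {CourseID, Grade, Instructor, Semester} = {CourseID, Grade}, not the whole set, so Grade → CourseID violates BCNF; decompose into {CourseID, Grade} and {Grade, Instructor, Semester}.
{CourseID, Grade} has no BCNF violation.
{Grade, Instructor, Semester} has no BCNF violation.

{CourseID, Grade}; {Grade, Instructor, Semester}; {Instructor, Semester, StudentID}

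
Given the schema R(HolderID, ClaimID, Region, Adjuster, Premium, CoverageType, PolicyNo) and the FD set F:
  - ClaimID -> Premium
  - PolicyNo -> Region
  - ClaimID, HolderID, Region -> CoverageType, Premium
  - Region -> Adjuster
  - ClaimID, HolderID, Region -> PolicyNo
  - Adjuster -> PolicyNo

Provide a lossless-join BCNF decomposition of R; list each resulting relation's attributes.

Candidate keys of the original relation: {Adjuster, ClaimID, HolderID}, {ClaimID, HolderID, PolicyNo}, {ClaimID, HolderID, Region}.
{Adjuster, ClaimID, CoverageType, HolderID, PolicyNo, Premium, Region}: {ClaimID} determines {ClaimID, Premium} here but is not a superkey — split on ClaimID -> Premium, giving {ClaimID, Premium} and {Adjuster, ClaimID, CoverageType, HolderID, PolicyNo, Region}.
{ClaimID, Premium} is in BCNF.
{Adjuster, ClaimID, CoverageType, HolderID, PolicyNo, Region}: {PolicyNo} determines {Adjuster, PolicyNo, Region} here but is not a superkey — split on PolicyNo -> Adjuster, Region, giving {Adjuster, PolicyNo, Region} and {ClaimID, CoverageType, HolderID, PolicyNo}.
{Adjuster, PolicyNo, Region} is in BCNF.
{ClaimID, CoverageType, HolderID, PolicyNo} is in BCNF.

{Adjuster, PolicyNo, Region}; {ClaimID, CoverageType, HolderID, PolicyNo}; {ClaimID, Premium}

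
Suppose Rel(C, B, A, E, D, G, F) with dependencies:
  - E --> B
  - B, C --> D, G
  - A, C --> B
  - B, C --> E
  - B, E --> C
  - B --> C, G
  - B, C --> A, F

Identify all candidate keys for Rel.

{B}⁺ = {A, B, C, D, E, F, G}, which is every attribute, so {B} is a candidate key.
{E}⁺ = {A, B, C, D, E, F, G}, which is every attribute, so {E} is a candidate key.
{A, C}⁺ = {A, B, C, D, E, F, G}, which is every attribute, so {A, C} is a candidate key.
These are minimal and exhaustive — every other superkey contains one of them.

{A, C}, {B}, {E}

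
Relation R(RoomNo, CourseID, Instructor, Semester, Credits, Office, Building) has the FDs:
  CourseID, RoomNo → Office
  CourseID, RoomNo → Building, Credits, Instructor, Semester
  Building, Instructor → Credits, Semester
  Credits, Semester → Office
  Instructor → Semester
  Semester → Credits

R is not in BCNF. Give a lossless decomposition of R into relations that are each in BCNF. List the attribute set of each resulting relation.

{Building, CourseID, Instructor, RoomNo}; {Credits, Office, Semester}; {Instructor, Semester}

Candidate key of the original relation: {CourseID, RoomNo}.
Within {Building, CourseID, Credits, Instructor, Office, RoomNo, Semester}: {Building, Instructor}⁺ ∩ {Building, CourseID, Credits, Instructor, Office, RoomNo, Semester} = {Building, Credits, Instructor, Office, Semester}, not the whole set, so Building, Instructor → Credits, Office, Semester violates BCNF; decompose into {Building, Credits, Instructor, Office, Semester} and {Building, CourseID, Instructor, RoomNo}.
Within {Building, Credits, Instructor, Office, Semester}: {Credits, Semester}⁺ ∩ {Building, Credits, Instructor, Office, Semester} = {Credits, Office, Semester}, not the whole set, so Credits, Semester → Office violates BCNF; decompose into {Credits, Office, Semester} and {Building, Credits, Instructor, Semester}.
{Credits, Office, Semester} is in BCNF.
Within {Building, Credits, Instructor, Semester}: {Instructor}⁺ ∩ {Building, Credits, Instructor, Semester} = {Credits, Instructor, Semester}, not the whole set, so Instructor → Credits, Semester violates BCNF; decompose into {Credits, Instructor, Semester} and {Building, Instructor}.
Within {Credits, Instructor, Semester}: {Semester}⁺ ∩ {Credits, Instructor, Semester} = {Credits, Semester}, not the whole set, so Semester → Credits violates BCNF; decompose into {Credits, Semester} and {Instructor, Semester}.
{Credits, Semester} is in BCNF.
{Instructor, Semester} is in BCNF.
{Building, Instructor} is in BCNF.
{Building, CourseID, Instructor, RoomNo} is in BCNF.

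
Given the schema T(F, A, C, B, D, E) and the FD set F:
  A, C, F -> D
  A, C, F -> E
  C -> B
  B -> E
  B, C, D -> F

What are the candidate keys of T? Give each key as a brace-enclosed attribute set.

{A, C, D}, {A, C, F}

No FD produces {A, C}, so they must be in every candidate key.
{A, C, D}⁺ = {A, B, C, D, E, F}, which is every attribute, so {A, C, D} is a candidate key.
{A, C, F}⁺ = {A, B, C, D, E, F}, which is every attribute, so {A, C, F} is a candidate key.
No proper subset of any of these is a key, and no other minimal superkey exists.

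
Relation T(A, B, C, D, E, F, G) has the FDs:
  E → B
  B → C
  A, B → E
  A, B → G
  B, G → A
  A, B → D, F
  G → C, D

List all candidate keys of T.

{A, B}, {A, E}, {B, G}, {E, G}

Closure of {A, B} is {A, B, C, D, E, F, G}, the whole schema; {A, B} is a candidate key.
Closure of {A, E} is {A, B, C, D, E, F, G}, the whole schema; {A, E} is a candidate key.
Closure of {B, G} is {A, B, C, D, E, F, G}, the whole schema; {B, G} is a candidate key.
Closure of {E, G} is {A, B, C, D, E, F, G}, the whole schema; {E, G} is a candidate key.
Any other superkey properly contains one of these, so there are no further candidate keys.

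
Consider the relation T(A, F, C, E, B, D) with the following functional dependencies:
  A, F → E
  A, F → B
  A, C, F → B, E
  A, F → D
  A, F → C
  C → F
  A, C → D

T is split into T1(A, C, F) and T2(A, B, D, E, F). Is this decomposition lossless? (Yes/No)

Common attributes: {A, F}; their closure is {A, B, C, D, E, F}.
Since T1 ⊆ {A, B, C, D, E, F}, the intersection is a superkey of T1; the decomposition is lossless.

Yes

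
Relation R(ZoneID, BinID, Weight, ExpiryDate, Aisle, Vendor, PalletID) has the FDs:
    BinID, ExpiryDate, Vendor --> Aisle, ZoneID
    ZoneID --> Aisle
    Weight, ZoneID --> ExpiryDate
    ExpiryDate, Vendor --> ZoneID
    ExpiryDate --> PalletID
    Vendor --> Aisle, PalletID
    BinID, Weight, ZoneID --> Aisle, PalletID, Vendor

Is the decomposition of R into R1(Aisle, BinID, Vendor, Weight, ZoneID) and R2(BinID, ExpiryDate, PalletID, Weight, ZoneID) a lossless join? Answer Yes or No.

Common attributes: {BinID, Weight, ZoneID}; their closure is {Aisle, BinID, ExpiryDate, PalletID, Vendor, Weight, ZoneID}.
This includes all of R1, so the common attributes are a superkey of R1 — the join is lossless.

Yes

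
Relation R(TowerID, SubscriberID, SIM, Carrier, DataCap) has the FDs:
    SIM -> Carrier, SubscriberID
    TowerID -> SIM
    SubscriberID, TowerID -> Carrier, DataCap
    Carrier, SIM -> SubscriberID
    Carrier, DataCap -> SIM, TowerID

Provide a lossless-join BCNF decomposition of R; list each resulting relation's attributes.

{Carrier, SIM, SubscriberID}; {DataCap, SIM, TowerID}

Candidate keys of the original relation: {Carrier, DataCap}, {DataCap, SIM}, {TowerID}.
In {Carrier, DataCap, SIM, SubscriberID, TowerID}, {SIM} is not a superkey ({SIM}⁺ restricted to this set is {Carrier, SIM, SubscriberID}), so split on SIM -> Carrier, SubscriberID into {Carrier, SIM, SubscriberID} and {DataCap, SIM, TowerID}.
{Carrier, SIM, SubscriberID}: every determinant is a superkey — BCNF.
{DataCap, SIM, TowerID}: every determinant is a superkey — BCNF.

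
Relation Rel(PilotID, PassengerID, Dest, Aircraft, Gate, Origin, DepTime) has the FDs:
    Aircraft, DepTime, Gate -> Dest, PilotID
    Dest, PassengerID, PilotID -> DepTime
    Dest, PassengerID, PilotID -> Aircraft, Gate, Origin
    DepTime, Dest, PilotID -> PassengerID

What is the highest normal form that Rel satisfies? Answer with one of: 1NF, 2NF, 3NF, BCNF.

Candidate keys: {Aircraft, DepTime, Gate}, {DepTime, Dest, PilotID}, {Dest, PassengerID, PilotID}. Prime attributes: {Aircraft, DepTime, Dest, Gate, PassengerID, PilotID}.
Every FD has a superkey on the left, so the relation is in BCNF.

BCNF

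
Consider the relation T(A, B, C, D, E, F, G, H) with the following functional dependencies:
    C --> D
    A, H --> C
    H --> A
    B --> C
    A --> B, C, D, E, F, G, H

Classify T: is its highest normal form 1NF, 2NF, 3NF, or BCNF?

Candidate keys: {A}, {H}. Prime attributes: {A, H}.
C --> D: {C}⁺ = {C, D}, which is not all of the attributes, so the left side is not a superkey — BCNF is violated.
Because {D} is non-prime and the left side of C --> D is not a superkey, the relation is not in 3NF.
With only single-attribute keys there can be no partial dependency, so 2NF holds.

2NF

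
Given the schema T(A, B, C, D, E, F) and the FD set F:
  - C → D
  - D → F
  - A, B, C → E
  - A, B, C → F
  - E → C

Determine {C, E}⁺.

{C, D, E, F}

Start with {C, E}.
C → D applies; add {D} → now {C, D, E}.
D → F applies; add {F} → now {C, D, E, F}.
No further FD applies.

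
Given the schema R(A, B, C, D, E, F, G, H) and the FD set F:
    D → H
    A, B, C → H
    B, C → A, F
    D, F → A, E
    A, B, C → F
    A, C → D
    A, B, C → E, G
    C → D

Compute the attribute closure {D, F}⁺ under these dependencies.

{A, D, E, F, H}

Start with {D, F}.
D → H applies; add {H} → now {D, F, H}.
D, F → A, E applies; add {A, E} → now {A, D, E, F, H}.
No further FD applies.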